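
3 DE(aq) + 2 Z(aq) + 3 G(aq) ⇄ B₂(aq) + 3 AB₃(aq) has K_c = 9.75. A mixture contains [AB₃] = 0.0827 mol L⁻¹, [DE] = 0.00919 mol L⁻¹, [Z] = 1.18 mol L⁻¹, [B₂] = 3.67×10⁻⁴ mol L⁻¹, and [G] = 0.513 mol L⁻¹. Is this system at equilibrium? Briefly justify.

no; Q < K, reaction proceeds forward

Q_c = [B₂]·[AB₃]³ / ([DE]³·[Z]²·[G]³) = (3.67×10⁻⁴)·(0.0827)³ / ((0.00919)³·(1.18)²·(0.513)³) = 1.42
Q_c = 1.42 < K_c = 9.75: net forward reaction.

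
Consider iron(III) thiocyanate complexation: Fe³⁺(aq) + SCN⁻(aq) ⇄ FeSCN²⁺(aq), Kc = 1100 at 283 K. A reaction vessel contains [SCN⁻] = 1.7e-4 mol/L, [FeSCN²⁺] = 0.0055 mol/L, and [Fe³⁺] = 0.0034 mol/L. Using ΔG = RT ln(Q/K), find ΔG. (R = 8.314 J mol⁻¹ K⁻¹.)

Qc = [FeSCN²⁺] / ([Fe³⁺]·[SCN⁻]) = (0.0055) / ((0.0034)·(1.7e-4)) = 9520
ΔG = RT ln(Qc/Kc) = (8.314 J mol⁻¹ K⁻¹)(283 K) × ln(9520/1100)
   = (2.353 kJ/mol)(2.158) = 5.08 kJ/mol
ΔG > 0, so the forward reaction is non-spontaneous (proceeds in reverse).

ΔG = 5.08 kJ/mol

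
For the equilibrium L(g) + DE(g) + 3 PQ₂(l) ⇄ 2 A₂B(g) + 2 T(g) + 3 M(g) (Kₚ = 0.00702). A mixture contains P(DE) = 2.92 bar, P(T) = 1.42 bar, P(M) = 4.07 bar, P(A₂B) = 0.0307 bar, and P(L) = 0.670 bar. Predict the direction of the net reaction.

reverse (toward reactants)

(PQ₂ is a pure liquid — omitted from Qₚ.)
Qₚ = P(A₂B)²·P(T)²·P(M)³ / (P(L)·P(DE)) = (0.0307)²·(1.42)²·(4.07)³ / ((0.670)·(2.92)) = 0.0655
Qₚ = 0.0655 > Kₚ = 0.00702, so the reverse reaction proceeds.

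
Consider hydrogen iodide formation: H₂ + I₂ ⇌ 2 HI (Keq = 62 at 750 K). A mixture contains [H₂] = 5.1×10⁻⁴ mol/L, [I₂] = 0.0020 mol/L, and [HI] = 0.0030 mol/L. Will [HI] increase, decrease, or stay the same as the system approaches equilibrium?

Q = [HI]² / ([H₂]·[I₂]) = (0.0030)² / ((5.1×10⁻⁴)·(0.0020)) = 8.8
Q = 8.8 < Keq = 62: net forward reaction.
HI is a product, so it increases.

increase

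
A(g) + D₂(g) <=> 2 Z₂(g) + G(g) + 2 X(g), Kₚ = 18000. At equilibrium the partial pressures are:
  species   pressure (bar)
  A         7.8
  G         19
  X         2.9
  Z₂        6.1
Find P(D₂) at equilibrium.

P(D₂) = 0.042 bar

At equilibrium, Kₚ = P(Z₂)²·P(G)·P(X)² / (P(A)·P(D₂)) = 18000.
(6.1)²·(19)·(2.9)² / ((7.8)·(P(D₂))) = 18000
P(D₂) = 0.0423 = 0.042 bar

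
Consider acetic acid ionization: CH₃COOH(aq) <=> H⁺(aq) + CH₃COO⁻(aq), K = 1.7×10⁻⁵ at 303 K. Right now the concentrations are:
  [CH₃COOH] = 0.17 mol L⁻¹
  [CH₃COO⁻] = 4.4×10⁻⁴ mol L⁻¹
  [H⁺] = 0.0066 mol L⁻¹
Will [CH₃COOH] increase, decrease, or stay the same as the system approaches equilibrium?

Q = [H⁺]·[CH₃COO⁻] / [CH₃COOH] = (0.0066)·(4.4×10⁻⁴) / (0.17) = 1.7×10⁻⁵
Q = 1.7×10⁻⁵ = K; the system is at equilibrium.

stay the same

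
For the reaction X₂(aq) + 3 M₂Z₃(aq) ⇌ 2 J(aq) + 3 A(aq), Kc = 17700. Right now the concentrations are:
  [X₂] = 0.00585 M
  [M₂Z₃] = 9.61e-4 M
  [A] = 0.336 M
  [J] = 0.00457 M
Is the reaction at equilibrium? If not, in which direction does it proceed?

Qc = [J]²·[A]³ / ([X₂]·[M₂Z₃]³) = (0.00457)²·(0.336)³ / ((0.00585)·(9.61e-4)³) = 1.53e5
Qc = 1.53e5 > Kc = 17700, so the reverse reaction proceeds.

in the reverse direction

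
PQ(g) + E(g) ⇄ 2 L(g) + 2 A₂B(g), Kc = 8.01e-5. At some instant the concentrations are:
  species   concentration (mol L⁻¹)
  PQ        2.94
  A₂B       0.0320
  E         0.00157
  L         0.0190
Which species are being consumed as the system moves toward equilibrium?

Qc = [L]²·[A₂B]² / ([PQ]·[E]) = (0.0190)²·(0.0320)² / ((2.94)·(0.00157)) = 8.01e-5
Qc = 8.01e-5 = Kc; the system is at equilibrium.

none (at equilibrium)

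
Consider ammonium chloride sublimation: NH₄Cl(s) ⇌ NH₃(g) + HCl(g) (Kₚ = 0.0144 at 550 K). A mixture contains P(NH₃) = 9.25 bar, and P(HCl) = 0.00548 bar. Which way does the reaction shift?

toward reactants

(NH₄Cl is a pure solid — omitted from Qₚ.)
Qₚ = P(NH₃)·P(HCl) = (9.25)·(0.00548) = 0.0507
Qₚ = 0.0507 > Kₚ = 0.0144, so the reverse reaction proceeds.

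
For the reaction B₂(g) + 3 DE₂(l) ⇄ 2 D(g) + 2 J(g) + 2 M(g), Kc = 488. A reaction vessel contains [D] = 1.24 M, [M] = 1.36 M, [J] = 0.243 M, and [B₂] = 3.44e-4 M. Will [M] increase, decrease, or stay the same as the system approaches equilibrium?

(DE₂ is a pure liquid — omitted from Qc.)
Qc = [D]²·[J]²·[M]² / [B₂] = (1.24)²·(0.243)²·(1.36)² / (3.44e-4) = 488
Qc = 488 = Kc; the system is at equilibrium.

stay the same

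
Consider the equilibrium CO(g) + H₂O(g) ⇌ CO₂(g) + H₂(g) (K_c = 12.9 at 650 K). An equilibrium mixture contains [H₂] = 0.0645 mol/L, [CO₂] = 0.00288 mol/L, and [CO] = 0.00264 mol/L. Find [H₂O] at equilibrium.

[H₂O] = 0.00545 mol/L

At equilibrium, K_c = [CO₂]·[H₂] / ([CO]·[H₂O]) = 12.9.
(0.00288)·(0.0645) / ((0.00264)·([H₂O])) = 12.9
[H₂O] = 0.00545 mol/L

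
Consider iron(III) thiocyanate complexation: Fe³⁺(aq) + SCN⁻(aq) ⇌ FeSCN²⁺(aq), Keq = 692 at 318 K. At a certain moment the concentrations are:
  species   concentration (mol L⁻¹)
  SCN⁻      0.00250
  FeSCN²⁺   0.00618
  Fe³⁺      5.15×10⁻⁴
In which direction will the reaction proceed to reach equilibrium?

Q = [FeSCN²⁺] / ([Fe³⁺]·[SCN⁻]) = (0.00618) / ((5.15×10⁻⁴)·(0.00250)) = 4800
Q = 4800 > Keq = 692, so the reverse reaction proceeds.

toward reactants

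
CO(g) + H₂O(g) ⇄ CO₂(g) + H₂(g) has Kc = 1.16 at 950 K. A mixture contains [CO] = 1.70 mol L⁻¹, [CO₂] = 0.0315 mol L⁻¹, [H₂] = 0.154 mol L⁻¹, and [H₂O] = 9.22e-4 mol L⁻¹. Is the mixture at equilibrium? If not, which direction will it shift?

no; Q > K, reaction proceeds in reverse

Qc = [CO₂]·[H₂] / ([CO]·[H₂O]) = (0.0315)·(0.154) / ((1.70)·(9.22e-4)) = 3.09
Qc = 3.09 > Kc = 1.16: net reverse reaction.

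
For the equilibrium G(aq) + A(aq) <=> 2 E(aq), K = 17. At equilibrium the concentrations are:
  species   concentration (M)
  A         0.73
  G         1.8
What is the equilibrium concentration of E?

At equilibrium, K = [E]² / ([G]·[A]) = 17.
([E])² / ((1.8)·(0.73)) = 17
[E]² = 22.3 ⇒ [E] = 4.7 M

[E] = 4.7 M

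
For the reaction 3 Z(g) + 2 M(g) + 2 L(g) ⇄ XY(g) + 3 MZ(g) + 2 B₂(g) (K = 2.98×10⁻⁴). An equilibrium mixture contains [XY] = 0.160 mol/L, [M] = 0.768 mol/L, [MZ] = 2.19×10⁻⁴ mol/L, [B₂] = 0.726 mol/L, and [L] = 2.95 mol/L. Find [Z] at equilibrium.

[Z] = 8.34×10⁻⁴ mol/L

At equilibrium, K = [XY]·[MZ]³·[B₂]² / ([Z]³·[M]²·[L]²) = 2.98×10⁻⁴.
(0.160)·(2.19×10⁻⁴)³·(0.726)² / (([Z])³·(0.768)²·(2.95)²) = 2.98×10⁻⁴
[Z]³ = 5.79×10⁻¹⁰ ⇒ [Z] = 8.34×10⁻⁴ mol/L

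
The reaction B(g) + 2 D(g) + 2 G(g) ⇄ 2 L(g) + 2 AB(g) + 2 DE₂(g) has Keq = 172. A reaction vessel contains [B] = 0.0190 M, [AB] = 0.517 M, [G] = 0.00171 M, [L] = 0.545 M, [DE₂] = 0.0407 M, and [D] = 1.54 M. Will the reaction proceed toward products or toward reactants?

Q = [L]²·[AB]²·[DE₂]² / ([B]·[D]²·[G]²) = (0.545)²·(0.517)²·(0.0407)² / ((0.0190)·(1.54)²·(0.00171)²) = 998
Q = 998 > Keq = 172, so the reverse reaction proceeds.

toward reactants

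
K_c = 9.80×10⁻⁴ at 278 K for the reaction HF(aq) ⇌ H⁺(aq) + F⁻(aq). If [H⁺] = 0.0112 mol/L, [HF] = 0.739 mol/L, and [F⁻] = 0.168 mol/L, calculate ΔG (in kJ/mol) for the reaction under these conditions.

Q_c = [H⁺]·[F⁻] / [HF] = (0.0112)·(0.168) / (0.739) = 0.00255
ΔG = RT ln(Q_c/K_c) = (8.314 J mol⁻¹ K⁻¹)(278 K) × ln(0.00255/9.80×10⁻⁴)
   = (2.311 kJ/mol)(0.9563) = 2.21 kJ/mol
ΔG > 0, so the forward reaction is non-spontaneous (proceeds in reverse).

ΔG = 2.21 kJ/mol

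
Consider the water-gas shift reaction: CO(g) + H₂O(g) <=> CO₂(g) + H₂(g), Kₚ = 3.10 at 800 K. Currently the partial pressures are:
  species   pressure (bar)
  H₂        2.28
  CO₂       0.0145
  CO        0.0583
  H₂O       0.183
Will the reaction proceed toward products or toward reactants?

Qₚ = P(CO₂)·P(H₂) / (P(CO)·P(H₂O)) = (0.0145)·(2.28) / ((0.0583)·(0.183)) = 3.10
Qₚ = 3.10 = Kₚ, so the system is already at equilibrium.

no net change (already at equilibrium)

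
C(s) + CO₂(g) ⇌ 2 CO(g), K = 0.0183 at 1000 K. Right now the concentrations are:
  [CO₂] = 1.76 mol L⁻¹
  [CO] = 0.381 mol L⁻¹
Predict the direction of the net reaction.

(C is a pure solid — omitted from Q.)
Q = [CO]² / [CO₂] = (0.381)² / (1.76) = 0.0825
Q = 0.0825 > K = 0.0183, so the reverse reaction proceeds.

toward reactants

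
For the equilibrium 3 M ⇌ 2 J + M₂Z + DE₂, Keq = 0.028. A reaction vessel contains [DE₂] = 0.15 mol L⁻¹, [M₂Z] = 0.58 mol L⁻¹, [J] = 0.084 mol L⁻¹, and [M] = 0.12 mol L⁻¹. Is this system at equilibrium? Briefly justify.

no; Q > K, reaction proceeds in reverse

Q = [J]²·[M₂Z]·[DE₂] / [M]³ = (0.084)²·(0.58)·(0.15) / (0.12)³ = 0.36
Q = 0.36 > Keq = 0.028: net reverse reaction.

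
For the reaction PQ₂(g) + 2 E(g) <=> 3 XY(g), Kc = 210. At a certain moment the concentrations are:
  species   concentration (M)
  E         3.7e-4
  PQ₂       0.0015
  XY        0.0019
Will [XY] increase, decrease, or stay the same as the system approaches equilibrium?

Qc = [XY]³ / ([PQ₂]·[E]²) = (0.0019)³ / ((0.0015)·(3.7e-4)²) = 33
Qc = 33 < Kc = 210: net forward reaction.
XY is a product, so it increases.

increase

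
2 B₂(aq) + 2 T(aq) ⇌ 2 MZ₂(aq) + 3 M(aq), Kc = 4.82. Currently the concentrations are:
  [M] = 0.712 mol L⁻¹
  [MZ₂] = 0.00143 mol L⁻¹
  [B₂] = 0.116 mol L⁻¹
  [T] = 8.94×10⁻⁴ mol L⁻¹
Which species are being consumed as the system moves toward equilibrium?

Qc = [MZ₂]²·[M]³ / ([B₂]²·[T]²) = (0.00143)²·(0.712)³ / ((0.116)²·(8.94×10⁻⁴)²) = 68.6
Qc = 68.6 > Kc = 4.82: net reverse reaction.

MZ₂, M (products)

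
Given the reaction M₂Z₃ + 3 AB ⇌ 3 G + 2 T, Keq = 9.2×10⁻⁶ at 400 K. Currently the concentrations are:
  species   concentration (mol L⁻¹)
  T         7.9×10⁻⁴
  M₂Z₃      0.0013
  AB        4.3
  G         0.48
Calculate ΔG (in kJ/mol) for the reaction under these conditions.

Q = [G]³·[T]² / ([M₂Z₃]·[AB]³) = (0.48)³·(7.9×10⁻⁴)² / ((0.0013)·(4.3)³) = 6.68×10⁻⁷
ΔG = RT ln(Q/Keq) = (8.314 J mol⁻¹ K⁻¹)(400 K) × ln(6.68×10⁻⁷/9.2×10⁻⁶)
   = (3.326 kJ/mol)(-2.623) = -8.72 kJ/mol
ΔG < 0, so the forward reaction is spontaneous (proceeds forward).

ΔG = -8.72 kJ/mol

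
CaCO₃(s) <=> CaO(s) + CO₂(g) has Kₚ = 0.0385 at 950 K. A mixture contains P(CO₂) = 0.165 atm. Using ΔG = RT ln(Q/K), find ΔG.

(CaCO₃, CaO are pure solids — omitted from Qₚ.)
Qₚ = P(CO₂) = 0.165
ΔG = RT ln(Qₚ/Kₚ) = (8.314 J mol⁻¹ K⁻¹)(950 K) × ln(0.165/0.0385)
   = (7.898 kJ/mol)(1.455) = 11.5 kJ/mol
ΔG > 0, so the forward reaction is non-spontaneous (proceeds in reverse).

ΔG = 11.5 kJ/mol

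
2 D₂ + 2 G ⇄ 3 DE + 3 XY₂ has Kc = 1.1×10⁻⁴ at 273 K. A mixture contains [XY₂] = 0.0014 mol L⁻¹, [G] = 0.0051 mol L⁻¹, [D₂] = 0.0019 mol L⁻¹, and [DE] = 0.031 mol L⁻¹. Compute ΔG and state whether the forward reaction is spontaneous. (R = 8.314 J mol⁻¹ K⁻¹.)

ΔG = 4.70 kJ/mol; the forward reaction is non-spontaneous

Qc = [DE]³·[XY₂]³ / ([D₂]²·[G]²) = (0.031)³·(0.0014)³ / ((0.0019)²·(0.0051)²) = 8.71×10⁻⁴
ΔG = RT ln(Qc/Kc) = (8.314 J mol⁻¹ K⁻¹)(273 K) × ln(8.71×10⁻⁴/1.1×10⁻⁴)
   = (2.270 kJ/mol)(2.069) = 4.70 kJ/mol
ΔG > 0, so the forward reaction is non-spontaneous (proceeds in reverse).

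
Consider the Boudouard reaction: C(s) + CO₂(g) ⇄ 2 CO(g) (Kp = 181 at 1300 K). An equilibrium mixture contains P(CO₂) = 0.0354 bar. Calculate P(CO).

P(CO) = 2.53 bar

(C is a pure solid — omitted from Kp.)
At equilibrium, Kp = P(CO)² / P(CO₂) = 181.
(P(CO))² / (0.0354) = 181
P(CO)² = 6.41 ⇒ P(CO) = 2.53 bar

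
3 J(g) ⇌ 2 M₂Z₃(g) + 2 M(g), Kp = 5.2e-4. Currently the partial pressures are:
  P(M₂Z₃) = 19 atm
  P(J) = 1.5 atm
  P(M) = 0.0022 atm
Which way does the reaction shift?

at equilibrium

Qp = P(M₂Z₃)²·P(M)² / P(J)³ = (19)²·(0.0022)² / (1.5)³ = 5.2e-4
Qp = 5.2e-4 = Kp, so the system is already at equilibrium.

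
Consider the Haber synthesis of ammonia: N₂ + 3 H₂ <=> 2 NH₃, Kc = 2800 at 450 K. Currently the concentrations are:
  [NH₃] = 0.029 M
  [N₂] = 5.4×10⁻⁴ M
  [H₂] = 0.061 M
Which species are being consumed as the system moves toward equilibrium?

NH₃ (products)

Qc = [NH₃]² / ([N₂]·[H₂]³) = (0.029)² / ((5.4×10⁻⁴)·(0.061)³) = 6900
Qc = 6900 > Kc = 2800: net reverse reaction.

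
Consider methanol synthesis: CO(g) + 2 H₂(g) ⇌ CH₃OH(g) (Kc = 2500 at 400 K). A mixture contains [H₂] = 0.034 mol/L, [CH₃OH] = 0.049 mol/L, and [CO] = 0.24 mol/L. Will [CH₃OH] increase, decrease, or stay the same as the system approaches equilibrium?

Qc = [CH₃OH] / ([CO]·[H₂]²) = (0.049) / ((0.24)·(0.034)²) = 180
Qc = 180 < Kc = 2500: net forward reaction.
CH₃OH is a product, so it increases.

increase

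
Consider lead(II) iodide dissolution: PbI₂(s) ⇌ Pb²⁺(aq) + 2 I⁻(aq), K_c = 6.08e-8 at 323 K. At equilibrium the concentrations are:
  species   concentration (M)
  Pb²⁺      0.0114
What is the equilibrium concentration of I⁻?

(PbI₂ is a pure solid — omitted from K_c.)
At equilibrium, K_c = [Pb²⁺]·[I⁻]² = 6.08e-8.
(0.0114)·([I⁻])² = 6.08e-8
[I⁻]² = 5.33e-6 ⇒ [I⁻] = 0.00231 M

[I⁻] = 0.00231 M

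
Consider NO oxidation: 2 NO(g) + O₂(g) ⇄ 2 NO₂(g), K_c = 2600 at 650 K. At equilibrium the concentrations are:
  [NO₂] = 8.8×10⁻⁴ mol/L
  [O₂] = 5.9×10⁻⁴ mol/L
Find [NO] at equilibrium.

[NO] = 7.1×10⁻⁴ mol/L

At equilibrium, K_c = [NO₂]² / ([NO]²·[O₂]) = 2600.
(8.8×10⁻⁴)² / (([NO])²·(5.9×10⁻⁴)) = 2600
[NO]² = 5.05×10⁻⁷ ⇒ [NO] = 7.1×10⁻⁴ mol/L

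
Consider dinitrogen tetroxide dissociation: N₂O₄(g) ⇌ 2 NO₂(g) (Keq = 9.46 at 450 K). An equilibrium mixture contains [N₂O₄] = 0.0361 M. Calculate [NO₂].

At equilibrium, Keq = [NO₂]² / [N₂O₄] = 9.46.
([NO₂])² / (0.0361) = 9.46
[NO₂]² = 0.342 ⇒ [NO₂] = 0.584 M

[NO₂] = 0.584 M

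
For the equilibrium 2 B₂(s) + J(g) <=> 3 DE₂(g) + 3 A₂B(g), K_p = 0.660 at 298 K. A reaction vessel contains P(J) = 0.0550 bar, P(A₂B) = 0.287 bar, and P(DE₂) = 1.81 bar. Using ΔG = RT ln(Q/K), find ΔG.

(B₂ is a pure solid — omitted from Q_p.)
Q_p = P(DE₂)³·P(A₂B)³ / P(J) = (1.81)³·(0.287)³ / (0.0550) = 2.55
ΔG = RT ln(Q_p/K_p) = (8.314 J mol⁻¹ K⁻¹)(298 K) × ln(2.55/0.660)
   = (2.478 kJ/mol)(1.352) = 3.35 kJ/mol
ΔG > 0, so the forward reaction is non-spontaneous (proceeds in reverse).

ΔG = 3.35 kJ/mol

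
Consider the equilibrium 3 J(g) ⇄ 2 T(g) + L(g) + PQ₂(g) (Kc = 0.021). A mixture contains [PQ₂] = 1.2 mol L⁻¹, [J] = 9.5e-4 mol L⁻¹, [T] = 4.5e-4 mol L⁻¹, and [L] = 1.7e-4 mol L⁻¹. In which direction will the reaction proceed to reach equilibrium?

Qc = [T]²·[L]·[PQ₂] / [J]³ = (4.5e-4)²·(1.7e-4)·(1.2) / (9.5e-4)³ = 0.048
Qc = 0.048 > Kc = 0.021, so the reverse reaction proceeds.

in the reverse direction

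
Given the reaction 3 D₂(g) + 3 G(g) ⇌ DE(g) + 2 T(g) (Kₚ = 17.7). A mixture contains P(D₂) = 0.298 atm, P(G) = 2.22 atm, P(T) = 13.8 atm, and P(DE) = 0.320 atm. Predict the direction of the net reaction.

to the left

Qₚ = P(DE)·P(T)² / (P(D₂)³·P(G)³) = (0.320)·(13.8)² / ((0.298)³·(2.22)³) = 210
Qₚ = 210 > Kₚ = 17.7, so the reverse reaction proceeds.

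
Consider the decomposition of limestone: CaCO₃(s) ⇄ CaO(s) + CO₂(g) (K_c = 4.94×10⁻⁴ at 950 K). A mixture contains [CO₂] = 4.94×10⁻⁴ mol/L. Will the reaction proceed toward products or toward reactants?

(CaCO₃, CaO are pure solids — omitted from Q_c.)
Q_c = [CO₂] = 4.94×10⁻⁴
Q_c = 4.94×10⁻⁴ = K_c, so the system is already at equilibrium.

no net change (already at equilibrium)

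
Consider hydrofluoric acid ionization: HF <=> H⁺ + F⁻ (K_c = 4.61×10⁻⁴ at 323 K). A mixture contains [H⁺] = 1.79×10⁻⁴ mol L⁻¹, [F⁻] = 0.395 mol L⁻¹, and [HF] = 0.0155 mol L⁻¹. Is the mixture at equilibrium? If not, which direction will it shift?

Q_c = [H⁺]·[F⁻] / [HF] = (1.79×10⁻⁴)·(0.395) / (0.0155) = 0.00456
Q_c = 0.00456 > K_c = 4.61×10⁻⁴: net reverse reaction.

no; Q > K, reaction proceeds in reverse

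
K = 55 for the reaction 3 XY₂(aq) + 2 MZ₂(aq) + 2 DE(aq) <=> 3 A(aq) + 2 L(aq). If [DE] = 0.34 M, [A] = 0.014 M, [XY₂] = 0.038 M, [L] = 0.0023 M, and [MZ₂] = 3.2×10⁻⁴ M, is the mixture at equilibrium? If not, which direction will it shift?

no; Q < K, reaction proceeds forward

Q = [A]³·[L]² / ([XY₂]³·[MZ₂]²·[DE]²) = (0.014)³·(0.0023)² / ((0.038)³·(3.2×10⁻⁴)²·(0.34)²) = 22
Q = 22 < K = 55: net forward reaction.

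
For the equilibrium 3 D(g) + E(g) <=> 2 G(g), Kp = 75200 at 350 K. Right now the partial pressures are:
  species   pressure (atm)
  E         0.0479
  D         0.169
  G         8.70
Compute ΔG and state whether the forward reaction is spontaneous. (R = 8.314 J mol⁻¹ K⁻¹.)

ΔG = 4.28 kJ/mol; the forward reaction is non-spontaneous

Qp = P(G)² / (P(D)³·P(E)) = (8.70)² / ((0.169)³·(0.0479)) = 3.27×10⁵
ΔG = RT ln(Qp/Kp) = (8.314 J mol⁻¹ K⁻¹)(350 K) × ln(3.27×10⁵/75200)
   = (2.910 kJ/mol)(1.470) = 4.28 kJ/mol
ΔG > 0, so the forward reaction is non-spontaneous (proceeds in reverse).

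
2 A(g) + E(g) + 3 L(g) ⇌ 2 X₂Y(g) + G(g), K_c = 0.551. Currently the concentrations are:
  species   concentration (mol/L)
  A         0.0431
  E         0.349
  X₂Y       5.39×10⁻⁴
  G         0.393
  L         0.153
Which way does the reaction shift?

in the forward direction

Q_c = [X₂Y]²·[G] / ([A]²·[E]·[L]³) = (5.39×10⁻⁴)²·(0.393) / ((0.0431)²·(0.349)·(0.153)³) = 0.0492
Q_c = 0.0492 < K_c = 0.551, so the forward reaction proceeds.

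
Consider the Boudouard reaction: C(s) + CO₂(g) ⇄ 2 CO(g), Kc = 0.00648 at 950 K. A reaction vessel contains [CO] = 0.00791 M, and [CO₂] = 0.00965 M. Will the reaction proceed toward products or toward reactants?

neither direction; the system is at equilibrium

(C is a pure solid — omitted from Qc.)
Qc = [CO]² / [CO₂] = (0.00791)² / (0.00965) = 0.00648
Qc = 0.00648 = Kc, so the system is already at equilibrium.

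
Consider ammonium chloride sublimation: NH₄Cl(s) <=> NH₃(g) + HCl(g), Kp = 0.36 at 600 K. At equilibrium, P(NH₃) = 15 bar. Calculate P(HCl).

P(HCl) = 0.024 bar

(NH₄Cl is a pure solid — omitted from Kp.)
At equilibrium, Kp = P(NH₃)·P(HCl) = 0.36.
(15)·(P(HCl)) = 0.36
P(HCl) = 0.0240 = 0.024 bar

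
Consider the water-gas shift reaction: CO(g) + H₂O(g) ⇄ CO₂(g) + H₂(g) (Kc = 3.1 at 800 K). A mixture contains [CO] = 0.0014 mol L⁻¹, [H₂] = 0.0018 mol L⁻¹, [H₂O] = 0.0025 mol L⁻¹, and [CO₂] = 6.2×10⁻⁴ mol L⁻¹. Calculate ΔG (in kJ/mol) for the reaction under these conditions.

Qc = [CO₂]·[H₂] / ([CO]·[H₂O]) = (6.2×10⁻⁴)·(0.0018) / ((0.0014)·(0.0025)) = 0.319
ΔG = RT ln(Qc/Kc) = (8.314 J mol⁻¹ K⁻¹)(800 K) × ln(0.319/3.1)
   = (6.651 kJ/mol)(-2.274) = -15.1 kJ/mol
ΔG < 0, so the forward reaction is spontaneous (proceeds forward).

ΔG = -15.1 kJ/mol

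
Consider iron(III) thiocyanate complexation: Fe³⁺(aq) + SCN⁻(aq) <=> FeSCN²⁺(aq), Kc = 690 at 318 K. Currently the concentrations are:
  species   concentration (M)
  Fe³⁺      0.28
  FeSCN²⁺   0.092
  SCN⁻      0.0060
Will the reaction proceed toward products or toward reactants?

toward products

Qc = [FeSCN²⁺] / ([Fe³⁺]·[SCN⁻]) = (0.092) / ((0.28)·(0.0060)) = 55
Qc = 55 < Kc = 690, so the forward reaction proceeds.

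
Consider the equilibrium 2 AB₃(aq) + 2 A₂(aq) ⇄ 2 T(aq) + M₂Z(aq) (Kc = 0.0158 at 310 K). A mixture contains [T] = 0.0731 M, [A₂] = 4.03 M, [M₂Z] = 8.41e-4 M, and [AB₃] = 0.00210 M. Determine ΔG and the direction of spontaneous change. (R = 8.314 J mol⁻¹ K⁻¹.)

Qc = [T]²·[M₂Z] / ([AB₃]²·[A₂]²) = (0.0731)²·(8.41e-4) / ((0.00210)²·(4.03)²) = 0.0627
ΔG = RT ln(Qc/Kc) = (8.314 J mol⁻¹ K⁻¹)(310 K) × ln(0.0627/0.0158)
   = (2.577 kJ/mol)(1.378) = 3.55 kJ/mol
ΔG > 0, so the forward reaction is non-spontaneous (proceeds in reverse).

ΔG = 3.55 kJ/mol; the forward reaction is non-spontaneous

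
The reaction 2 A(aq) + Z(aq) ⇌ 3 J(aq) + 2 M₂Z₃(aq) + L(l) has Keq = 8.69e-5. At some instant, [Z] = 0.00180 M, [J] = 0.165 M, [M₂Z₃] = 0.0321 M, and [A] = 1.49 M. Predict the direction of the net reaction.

(L is a pure liquid — omitted from Q.)
Q = [J]³·[M₂Z₃]² / ([A]²·[Z]) = (0.165)³·(0.0321)² / ((1.49)²·(0.00180)) = 0.00116
Q = 0.00116 > Keq = 8.69e-5, so the reverse reaction proceeds.

toward reactants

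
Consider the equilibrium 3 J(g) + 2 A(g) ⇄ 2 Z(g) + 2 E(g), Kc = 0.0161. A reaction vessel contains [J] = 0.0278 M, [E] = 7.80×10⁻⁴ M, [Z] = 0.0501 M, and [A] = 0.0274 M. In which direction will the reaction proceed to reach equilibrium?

in the reverse direction

Qc = [Z]²·[E]² / ([J]³·[A]²) = (0.0501)²·(7.80×10⁻⁴)² / ((0.0278)³·(0.0274)²) = 0.0947
Qc = 0.0947 > Kc = 0.0161, so the reverse reaction proceeds.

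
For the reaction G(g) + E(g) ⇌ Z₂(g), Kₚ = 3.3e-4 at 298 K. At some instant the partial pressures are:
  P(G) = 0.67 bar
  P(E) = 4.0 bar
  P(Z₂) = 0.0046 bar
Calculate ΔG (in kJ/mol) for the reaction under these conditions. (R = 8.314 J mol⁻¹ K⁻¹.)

ΔG = 4.09 kJ/mol

Qₚ = P(Z₂) / (P(G)·P(E)) = (0.0046) / ((0.67)·(4.0)) = 0.00172
ΔG = RT ln(Qₚ/Kₚ) = (8.314 J mol⁻¹ K⁻¹)(298 K) × ln(0.00172/3.3e-4)
   = (2.478 kJ/mol)(1.651) = 4.09 kJ/mol
ΔG > 0, so the forward reaction is non-spontaneous (proceeds in reverse).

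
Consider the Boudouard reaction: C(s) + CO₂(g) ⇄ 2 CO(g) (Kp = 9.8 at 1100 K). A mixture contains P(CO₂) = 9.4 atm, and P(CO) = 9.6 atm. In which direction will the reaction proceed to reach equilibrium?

(C is a pure solid — omitted from Qp.)
Qp = P(CO)² / P(CO₂) = (9.6)² / (9.4) = 9.8
Qp = 9.8 = Kp, so the system is already at equilibrium.

neither direction; the system is at equilibrium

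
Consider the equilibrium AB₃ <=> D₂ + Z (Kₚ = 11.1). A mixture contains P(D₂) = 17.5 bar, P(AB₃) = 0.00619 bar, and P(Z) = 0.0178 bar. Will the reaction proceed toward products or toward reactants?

Qₚ = P(D₂)·P(Z) / P(AB₃) = (17.5)·(0.0178) / (0.00619) = 50.3
Qₚ = 50.3 > Kₚ = 11.1, so the reverse reaction proceeds.

reverse (toward reactants)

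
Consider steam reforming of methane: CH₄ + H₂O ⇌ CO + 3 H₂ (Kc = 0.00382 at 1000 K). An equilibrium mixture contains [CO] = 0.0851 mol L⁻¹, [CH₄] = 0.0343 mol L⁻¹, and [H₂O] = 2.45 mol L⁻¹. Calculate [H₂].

At equilibrium, Kc = [CO]·[H₂]³ / ([CH₄]·[H₂O]) = 0.00382.
(0.0851)·([H₂])³ / ((0.0343)·(2.45)) = 0.00382
[H₂]³ = 0.00377 ⇒ [H₂] = 0.156 mol L⁻¹

[H₂] = 0.156 mol L⁻¹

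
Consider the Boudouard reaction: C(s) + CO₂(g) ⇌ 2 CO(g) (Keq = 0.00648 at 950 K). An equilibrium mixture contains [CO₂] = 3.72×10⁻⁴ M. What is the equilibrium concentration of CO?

(C is a pure solid — omitted from Keq.)
At equilibrium, Keq = [CO]² / [CO₂] = 0.00648.
([CO])² / (3.72×10⁻⁴) = 0.00648
[CO]² = 2.41×10⁻⁶ ⇒ [CO] = 0.00155 M

[CO] = 0.00155 M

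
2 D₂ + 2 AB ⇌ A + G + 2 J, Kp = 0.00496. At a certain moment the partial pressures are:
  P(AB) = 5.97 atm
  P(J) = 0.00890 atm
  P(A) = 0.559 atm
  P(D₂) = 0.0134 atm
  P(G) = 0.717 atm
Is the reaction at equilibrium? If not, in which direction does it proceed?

Qp = P(A)·P(G)·P(J)² / (P(D₂)²·P(AB)²) = (0.559)·(0.717)·(0.00890)² / ((0.0134)²·(5.97)²) = 0.00496
Qp = 0.00496 = Kp, so the system is already at equilibrium.

at equilibrium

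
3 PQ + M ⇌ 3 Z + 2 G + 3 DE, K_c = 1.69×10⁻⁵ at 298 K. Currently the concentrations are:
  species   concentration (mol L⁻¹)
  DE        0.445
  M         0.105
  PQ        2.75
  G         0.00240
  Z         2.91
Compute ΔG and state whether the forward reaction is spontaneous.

Q_c = [Z]³·[G]²·[DE]³ / ([PQ]³·[M]) = (2.91)³·(0.00240)²·(0.445)³ / ((2.75)³·(0.105)) = 5.73×10⁻⁶
ΔG = RT ln(Q_c/K_c) = (8.314 J mol⁻¹ K⁻¹)(298 K) × ln(5.73×10⁻⁶/1.69×10⁻⁵)
   = (2.478 kJ/mol)(-1.082) = -2.68 kJ/mol
ΔG < 0, so the forward reaction is spontaneous (proceeds forward).

ΔG = -2.68 kJ/mol; the forward reaction is spontaneous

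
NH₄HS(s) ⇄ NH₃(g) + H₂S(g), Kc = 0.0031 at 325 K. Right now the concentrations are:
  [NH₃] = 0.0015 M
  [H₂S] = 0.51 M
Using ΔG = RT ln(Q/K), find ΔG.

ΔG = -3.78 kJ/mol

(NH₄HS is a pure solid — omitted from Qc.)
Qc = [NH₃]·[H₂S] = (0.0015)·(0.51) = 7.65×10⁻⁴
ΔG = RT ln(Qc/Kc) = (8.314 J mol⁻¹ K⁻¹)(325 K) × ln(7.65×10⁻⁴/0.0031)
   = (2.702 kJ/mol)(-1.399) = -3.78 kJ/mol
ΔG < 0, so the forward reaction is spontaneous (proceeds forward).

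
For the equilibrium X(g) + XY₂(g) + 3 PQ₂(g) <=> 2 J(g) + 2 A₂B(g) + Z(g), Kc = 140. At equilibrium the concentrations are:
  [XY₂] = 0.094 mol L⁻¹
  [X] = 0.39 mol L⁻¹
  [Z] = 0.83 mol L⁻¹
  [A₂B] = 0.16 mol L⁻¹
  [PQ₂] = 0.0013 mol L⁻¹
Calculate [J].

At equilibrium, Kc = [J]²·[A₂B]²·[Z] / ([X]·[XY₂]·[PQ₂]³) = 140.
([J])²·(0.16)²·(0.83) / ((0.39)·(0.094)·(0.0013)³) = 140
[J]² = 5.31×10⁻⁷ ⇒ [J] = 7.3×10⁻⁴ mol L⁻¹

[J] = 7.3×10⁻⁴ mol L⁻¹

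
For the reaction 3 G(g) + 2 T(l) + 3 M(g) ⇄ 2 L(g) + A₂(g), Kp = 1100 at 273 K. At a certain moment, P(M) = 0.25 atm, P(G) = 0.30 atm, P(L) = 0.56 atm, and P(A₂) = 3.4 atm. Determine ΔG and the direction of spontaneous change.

ΔG = 1.89 kJ/mol; the forward reaction is non-spontaneous

(T is a pure liquid — omitted from Qp.)
Qp = P(L)²·P(A₂) / (P(G)³·P(M)³) = (0.56)²·(3.4) / ((0.30)³·(0.25)³) = 2530
ΔG = RT ln(Qp/Kp) = (8.314 J mol⁻¹ K⁻¹)(273 K) × ln(2530/1100)
   = (2.270 kJ/mol)(0.8329) = 1.89 kJ/mol
ΔG > 0, so the forward reaction is non-spontaneous (proceeds in reverse).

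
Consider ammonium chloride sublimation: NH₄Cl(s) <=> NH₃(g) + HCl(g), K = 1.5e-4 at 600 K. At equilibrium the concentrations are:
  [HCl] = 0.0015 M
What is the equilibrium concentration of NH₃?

(NH₄Cl is a pure solid — omitted from K.)
At equilibrium, K = [NH₃]·[HCl] = 1.5e-4.
([NH₃])·(0.0015) = 1.5e-4
[NH₃] = 0.100 = 0.10 M

[NH₃] = 0.10 M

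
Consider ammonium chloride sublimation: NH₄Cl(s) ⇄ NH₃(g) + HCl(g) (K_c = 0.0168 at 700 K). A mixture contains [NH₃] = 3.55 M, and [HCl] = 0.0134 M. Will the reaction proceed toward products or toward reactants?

toward reactants

(NH₄Cl is a pure solid — omitted from Q_c.)
Q_c = [NH₃]·[HCl] = (3.55)·(0.0134) = 0.0476
Q_c = 0.0476 > K_c = 0.0168, so the reverse reaction proceeds.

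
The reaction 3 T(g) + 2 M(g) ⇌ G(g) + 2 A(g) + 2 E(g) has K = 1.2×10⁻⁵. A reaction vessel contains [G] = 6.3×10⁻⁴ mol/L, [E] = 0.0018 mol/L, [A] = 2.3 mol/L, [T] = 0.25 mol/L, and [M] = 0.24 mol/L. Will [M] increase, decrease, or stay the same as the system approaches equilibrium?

Q = [G]·[A]²·[E]² / ([T]³·[M]²) = (6.3×10⁻⁴)·(2.3)²·(0.0018)² / ((0.25)³·(0.24)²) = 1.2×10⁻⁵
Q = 1.2×10⁻⁵ = K; the system is at equilibrium.

stay the same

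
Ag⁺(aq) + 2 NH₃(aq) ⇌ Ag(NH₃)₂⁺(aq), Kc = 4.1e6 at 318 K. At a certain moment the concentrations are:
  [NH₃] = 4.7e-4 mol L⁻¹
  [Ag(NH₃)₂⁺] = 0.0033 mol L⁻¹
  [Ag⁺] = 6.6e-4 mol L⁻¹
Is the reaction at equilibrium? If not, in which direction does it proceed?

in the reverse direction

Qc = [Ag(NH₃)₂⁺] / ([Ag⁺]·[NH₃]²) = (0.0033) / ((6.6e-4)·(4.7e-4)²) = 2.3e7
Qc = 2.3e7 > Kc = 4.1e6, so the reverse reaction proceeds.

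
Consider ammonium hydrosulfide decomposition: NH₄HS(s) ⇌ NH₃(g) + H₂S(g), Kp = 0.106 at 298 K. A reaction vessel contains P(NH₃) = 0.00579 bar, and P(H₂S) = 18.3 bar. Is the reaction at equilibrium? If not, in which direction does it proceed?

(NH₄HS is a pure solid — omitted from Qp.)
Qp = P(NH₃)·P(H₂S) = (0.00579)·(18.3) = 0.106
Qp = 0.106 = Kp, so the system is already at equilibrium.

neither direction; the system is at equilibrium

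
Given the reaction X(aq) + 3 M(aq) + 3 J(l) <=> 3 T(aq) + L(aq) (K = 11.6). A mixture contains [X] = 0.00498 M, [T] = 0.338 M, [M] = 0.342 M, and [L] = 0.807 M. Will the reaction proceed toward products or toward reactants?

(J is a pure liquid — omitted from Q.)
Q = [T]³·[L] / ([X]·[M]³) = (0.338)³·(0.807) / ((0.00498)·(0.342)³) = 156
Q = 156 > K = 11.6, so the reverse reaction proceeds.

reverse (toward reactants)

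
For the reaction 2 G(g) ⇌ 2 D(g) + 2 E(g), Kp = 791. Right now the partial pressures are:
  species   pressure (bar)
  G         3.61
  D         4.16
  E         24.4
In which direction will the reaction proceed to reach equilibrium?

no net change (already at equilibrium)

Qp = P(D)²·P(E)² / P(G)² = (4.16)²·(24.4)² / (3.61)² = 791
Qp = 791 = Kp, so the system is already at equilibrium.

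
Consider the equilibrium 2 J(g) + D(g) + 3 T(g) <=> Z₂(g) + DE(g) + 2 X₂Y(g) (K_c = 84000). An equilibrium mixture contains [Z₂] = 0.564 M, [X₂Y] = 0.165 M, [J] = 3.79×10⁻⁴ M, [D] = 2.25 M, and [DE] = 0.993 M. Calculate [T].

At equilibrium, K_c = [Z₂]·[DE]·[X₂Y]² / ([J]²·[D]·[T]³) = 84000.
(0.564)·(0.993)·(0.165)² / ((3.79×10⁻⁴)²·(2.25)·([T])³) = 84000
[T]³ = 0.562 ⇒ [T] = 0.825 M

[T] = 0.825 M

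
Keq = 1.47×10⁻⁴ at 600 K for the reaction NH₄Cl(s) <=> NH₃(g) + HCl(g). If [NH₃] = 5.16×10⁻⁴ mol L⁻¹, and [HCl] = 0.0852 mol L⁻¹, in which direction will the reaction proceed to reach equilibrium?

in the forward direction

(NH₄Cl is a pure solid — omitted from Q.)
Q = [NH₃]·[HCl] = (5.16×10⁻⁴)·(0.0852) = 4.40×10⁻⁵
Q = 4.40×10⁻⁵ < Keq = 1.47×10⁻⁴, so the forward reaction proceeds.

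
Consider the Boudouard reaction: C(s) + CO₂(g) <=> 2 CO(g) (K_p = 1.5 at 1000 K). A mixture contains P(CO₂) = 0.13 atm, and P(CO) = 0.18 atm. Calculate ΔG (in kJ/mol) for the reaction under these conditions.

ΔG = -14.9 kJ/mol

(C is a pure solid — omitted from Q_p.)
Q_p = P(CO)² / P(CO₂) = (0.18)² / (0.13) = 0.249
ΔG = RT ln(Q_p/K_p) = (8.314 J mol⁻¹ K⁻¹)(1000 K) × ln(0.249/1.5)
   = (8.314 kJ/mol)(-1.796) = -14.9 kJ/mol
ΔG < 0, so the forward reaction is spontaneous (proceeds forward).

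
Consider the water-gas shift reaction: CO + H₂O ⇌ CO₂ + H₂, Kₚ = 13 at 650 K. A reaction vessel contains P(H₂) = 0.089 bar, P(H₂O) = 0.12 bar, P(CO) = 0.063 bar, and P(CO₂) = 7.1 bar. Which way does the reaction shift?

Qₚ = P(CO₂)·P(H₂) / (P(CO)·P(H₂O)) = (7.1)·(0.089) / ((0.063)·(0.12)) = 84
Qₚ = 84 > Kₚ = 13, so the reverse reaction proceeds.

to the left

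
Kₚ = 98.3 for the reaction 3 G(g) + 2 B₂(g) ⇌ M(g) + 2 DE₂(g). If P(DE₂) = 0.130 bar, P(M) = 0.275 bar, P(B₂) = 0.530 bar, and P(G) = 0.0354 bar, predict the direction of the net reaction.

Qₚ = P(M)·P(DE₂)² / (P(G)³·P(B₂)²) = (0.275)·(0.130)² / ((0.0354)³·(0.530)²) = 373
Qₚ = 373 > Kₚ = 98.3, so the reverse reaction proceeds.

reverse (toward reactants)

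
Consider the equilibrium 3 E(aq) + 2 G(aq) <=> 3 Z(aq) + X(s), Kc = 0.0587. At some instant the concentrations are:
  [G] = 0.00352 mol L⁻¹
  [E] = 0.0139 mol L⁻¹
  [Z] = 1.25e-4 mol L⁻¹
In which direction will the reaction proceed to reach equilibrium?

neither direction; the system is at equilibrium

(X is a pure solid — omitted from Qc.)
Qc = [Z]³ / ([E]³·[G]²) = (1.25e-4)³ / ((0.0139)³·(0.00352)²) = 0.0587
Qc = 0.0587 = Kc, so the system is already at equilibrium.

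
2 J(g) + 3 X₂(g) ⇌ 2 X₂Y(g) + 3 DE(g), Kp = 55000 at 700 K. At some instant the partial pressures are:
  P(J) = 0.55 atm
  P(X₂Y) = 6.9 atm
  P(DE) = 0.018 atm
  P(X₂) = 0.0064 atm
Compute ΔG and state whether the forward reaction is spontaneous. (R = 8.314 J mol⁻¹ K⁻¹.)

ΔG = -16.0 kJ/mol; the forward reaction is spontaneous

Qp = P(X₂Y)²·P(DE)³ / (P(J)²·P(X₂)³) = (6.9)²·(0.018)³ / ((0.55)²·(0.0064)³) = 3500
ΔG = RT ln(Qp/Kp) = (8.314 J mol⁻¹ K⁻¹)(700 K) × ln(3500/55000)
   = (5.820 kJ/mol)(-2.755) = -16.0 kJ/mol
ΔG < 0, so the forward reaction is spontaneous (proceeds forward).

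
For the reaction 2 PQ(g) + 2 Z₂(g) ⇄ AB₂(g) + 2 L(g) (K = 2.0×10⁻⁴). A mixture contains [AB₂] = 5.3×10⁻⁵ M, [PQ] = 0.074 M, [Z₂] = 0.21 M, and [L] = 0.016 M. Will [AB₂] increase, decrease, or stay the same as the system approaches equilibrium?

increase

Q = [AB₂]·[L]² / ([PQ]²·[Z₂]²) = (5.3×10⁻⁵)·(0.016)² / ((0.074)²·(0.21)²) = 5.6×10⁻⁵
Q = 5.6×10⁻⁵ < K = 2.0×10⁻⁴: net forward reaction.
AB₂ is a product, so it increases.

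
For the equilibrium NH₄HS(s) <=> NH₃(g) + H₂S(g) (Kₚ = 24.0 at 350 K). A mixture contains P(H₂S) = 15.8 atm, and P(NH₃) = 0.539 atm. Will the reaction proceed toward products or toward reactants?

(NH₄HS is a pure solid — omitted from Qₚ.)
Qₚ = P(NH₃)·P(H₂S) = (0.539)·(15.8) = 8.52
Qₚ = 8.52 < Kₚ = 24.0, so the forward reaction proceeds.

forward (toward products)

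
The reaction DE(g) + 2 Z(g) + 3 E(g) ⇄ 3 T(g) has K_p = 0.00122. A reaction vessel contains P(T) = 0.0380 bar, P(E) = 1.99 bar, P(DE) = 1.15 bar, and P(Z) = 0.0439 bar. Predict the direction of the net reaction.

toward reactants

Q_p = P(T)³ / (P(DE)·P(Z)²·P(E)³) = (0.0380)³ / ((1.15)·(0.0439)²·(1.99)³) = 0.00314
Q_p = 0.00314 > K_p = 0.00122, so the reverse reaction proceeds.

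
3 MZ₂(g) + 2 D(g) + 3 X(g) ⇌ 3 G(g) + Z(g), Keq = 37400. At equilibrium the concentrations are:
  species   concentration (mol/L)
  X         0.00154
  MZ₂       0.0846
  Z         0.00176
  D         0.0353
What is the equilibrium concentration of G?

At equilibrium, Keq = [G]³·[Z] / ([MZ₂]³·[D]²·[X]³) = 37400.
([G])³·(0.00176) / ((0.0846)³·(0.0353)²·(0.00154)³) = 37400
[G]³ = 5.86e-8 ⇒ [G] = 0.00388 mol/L

[G] = 0.00388 mol/L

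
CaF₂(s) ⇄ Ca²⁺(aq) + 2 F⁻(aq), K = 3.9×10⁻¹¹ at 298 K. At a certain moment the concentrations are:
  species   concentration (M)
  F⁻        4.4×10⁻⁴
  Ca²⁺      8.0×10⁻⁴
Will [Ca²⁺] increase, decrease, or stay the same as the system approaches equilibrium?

decrease

(CaF₂ is a pure solid — omitted from Q.)
Q = [Ca²⁺]·[F⁻]² = (8.0×10⁻⁴)·(4.4×10⁻⁴)² = 1.5×10⁻¹⁰
Q = 1.5×10⁻¹⁰ > K = 3.9×10⁻¹¹: net reverse reaction.
Ca²⁺ is a product, so it decreases.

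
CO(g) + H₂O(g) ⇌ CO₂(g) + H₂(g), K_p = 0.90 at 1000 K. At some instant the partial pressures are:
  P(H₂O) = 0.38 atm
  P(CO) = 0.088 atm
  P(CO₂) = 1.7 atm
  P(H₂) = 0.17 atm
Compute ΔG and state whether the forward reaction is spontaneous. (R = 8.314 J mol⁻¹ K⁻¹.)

Q_p = P(CO₂)·P(H₂) / (P(CO)·P(H₂O)) = (1.7)·(0.17) / ((0.088)·(0.38)) = 8.64
ΔG = RT ln(Q_p/K_p) = (8.314 J mol⁻¹ K⁻¹)(1000 K) × ln(8.64/0.90)
   = (8.314 kJ/mol)(2.262) = 18.8 kJ/mol
ΔG > 0, so the forward reaction is non-spontaneous (proceeds in reverse).

ΔG = 18.8 kJ/mol; the forward reaction is non-spontaneous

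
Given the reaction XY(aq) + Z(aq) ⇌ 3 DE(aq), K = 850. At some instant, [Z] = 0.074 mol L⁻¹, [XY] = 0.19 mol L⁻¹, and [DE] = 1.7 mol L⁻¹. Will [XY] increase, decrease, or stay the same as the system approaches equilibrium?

decrease

Q = [DE]³ / ([XY]·[Z]) = (1.7)³ / ((0.19)·(0.074)) = 350
Q = 350 < K = 850: net forward reaction.
XY is a reactant, so it decreases.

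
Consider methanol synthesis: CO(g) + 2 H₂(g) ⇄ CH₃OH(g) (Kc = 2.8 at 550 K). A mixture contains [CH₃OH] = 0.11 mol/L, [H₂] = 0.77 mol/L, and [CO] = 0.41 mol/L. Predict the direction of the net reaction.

Qc = [CH₃OH] / ([CO]·[H₂]²) = (0.11) / ((0.41)·(0.77)²) = 0.45
Qc = 0.45 < Kc = 2.8, so the forward reaction proceeds.

forward (toward products)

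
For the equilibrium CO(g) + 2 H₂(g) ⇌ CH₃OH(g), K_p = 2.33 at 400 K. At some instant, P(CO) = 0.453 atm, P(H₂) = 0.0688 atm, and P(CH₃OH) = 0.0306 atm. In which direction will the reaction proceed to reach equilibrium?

Q_p = P(CH₃OH) / (P(CO)·P(H₂)²) = (0.0306) / ((0.453)·(0.0688)²) = 14.3
Q_p = 14.3 > K_p = 2.33, so the reverse reaction proceeds.

reverse (toward reactants)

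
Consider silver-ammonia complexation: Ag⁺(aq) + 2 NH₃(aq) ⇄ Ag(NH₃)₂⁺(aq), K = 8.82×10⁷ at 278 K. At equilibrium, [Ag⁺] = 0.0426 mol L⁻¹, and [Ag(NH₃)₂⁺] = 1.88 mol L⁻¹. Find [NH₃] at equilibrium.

At equilibrium, K = [Ag(NH₃)₂⁺] / ([Ag⁺]·[NH₃]²) = 8.82×10⁷.
(1.88) / ((0.0426)·([NH₃])²) = 8.82×10⁷
[NH₃]² = 5.00×10⁻⁷ ⇒ [NH₃] = 7.07×10⁻⁴ mol L⁻¹

[NH₃] = 7.07×10⁻⁴ mol L⁻¹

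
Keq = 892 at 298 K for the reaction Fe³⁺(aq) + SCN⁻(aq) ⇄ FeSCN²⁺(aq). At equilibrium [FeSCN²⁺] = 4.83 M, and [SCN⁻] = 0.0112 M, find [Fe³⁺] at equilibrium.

[Fe³⁺] = 0.483 M

At equilibrium, Keq = [FeSCN²⁺] / ([Fe³⁺]·[SCN⁻]) = 892.
(4.83) / (([Fe³⁺])·(0.0112)) = 892
[Fe³⁺] = 0.483 M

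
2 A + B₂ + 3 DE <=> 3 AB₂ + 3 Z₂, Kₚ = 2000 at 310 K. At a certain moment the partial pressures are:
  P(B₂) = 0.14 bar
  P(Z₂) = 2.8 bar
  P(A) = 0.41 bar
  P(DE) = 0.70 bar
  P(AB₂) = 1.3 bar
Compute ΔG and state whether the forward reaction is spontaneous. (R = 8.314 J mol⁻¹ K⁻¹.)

Qₚ = P(AB₂)³·P(Z₂)³ / (P(A)²·P(B₂)·P(DE)³) = (1.3)³·(2.8)³ / ((0.41)²·(0.14)·(0.70)³) = 5970
ΔG = RT ln(Qₚ/Kₚ) = (8.314 J mol⁻¹ K⁻¹)(310 K) × ln(5970/2000)
   = (2.577 kJ/mol)(1.094) = 2.82 kJ/mol
ΔG > 0, so the forward reaction is non-spontaneous (proceeds in reverse).

ΔG = 2.82 kJ/mol; the forward reaction is non-spontaneous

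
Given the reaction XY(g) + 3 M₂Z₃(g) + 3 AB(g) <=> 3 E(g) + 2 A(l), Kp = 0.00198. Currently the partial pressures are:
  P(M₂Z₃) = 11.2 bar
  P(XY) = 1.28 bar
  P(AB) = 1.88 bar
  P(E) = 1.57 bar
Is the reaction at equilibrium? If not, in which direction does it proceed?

toward products

(A is a pure liquid — omitted from Qp.)
Qp = P(E)³ / (P(XY)·P(M₂Z₃)³·P(AB)³) = (1.57)³ / ((1.28)·(11.2)³·(1.88)³) = 3.24×10⁻⁴
Qp = 3.24×10⁻⁴ < Kp = 0.00198, so the forward reaction proceeds.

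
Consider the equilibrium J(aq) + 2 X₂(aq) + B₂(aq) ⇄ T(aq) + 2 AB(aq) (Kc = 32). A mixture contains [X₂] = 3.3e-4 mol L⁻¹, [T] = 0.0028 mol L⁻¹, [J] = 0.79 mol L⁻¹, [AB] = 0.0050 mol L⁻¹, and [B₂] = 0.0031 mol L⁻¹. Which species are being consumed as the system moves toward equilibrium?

Qc = [T]·[AB]² / ([J]·[X₂]²·[B₂]) = (0.0028)·(0.0050)² / ((0.79)·(3.3e-4)²·(0.0031)) = 260
Qc = 260 > Kc = 32: net reverse reaction.

T, AB (products)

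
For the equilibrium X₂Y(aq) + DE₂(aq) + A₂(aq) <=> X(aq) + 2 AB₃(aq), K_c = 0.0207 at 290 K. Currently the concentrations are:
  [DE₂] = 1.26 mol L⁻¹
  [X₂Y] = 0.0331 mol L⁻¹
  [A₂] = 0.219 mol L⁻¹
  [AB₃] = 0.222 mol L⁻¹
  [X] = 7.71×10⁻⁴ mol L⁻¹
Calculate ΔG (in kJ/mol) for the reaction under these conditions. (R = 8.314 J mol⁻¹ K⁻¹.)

Q_c = [X]·[AB₃]² / ([X₂Y]·[DE₂]·[A₂]) = (7.71×10⁻⁴)·(0.222)² / ((0.0331)·(1.26)·(0.219)) = 0.00416
ΔG = RT ln(Q_c/K_c) = (8.314 J mol⁻¹ K⁻¹)(290 K) × ln(0.00416/0.0207)
   = (2.411 kJ/mol)(-1.605) = -3.87 kJ/mol
ΔG < 0, so the forward reaction is spontaneous (proceeds forward).

ΔG = -3.87 kJ/mol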